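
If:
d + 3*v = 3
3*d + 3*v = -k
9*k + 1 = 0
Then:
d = -13/9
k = -1/9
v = 40/27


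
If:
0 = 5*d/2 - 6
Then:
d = 12/5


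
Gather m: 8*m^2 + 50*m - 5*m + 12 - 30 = 8*m^2 + 45*m - 18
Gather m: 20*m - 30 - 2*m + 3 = 18*m - 27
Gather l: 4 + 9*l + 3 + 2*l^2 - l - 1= 2*l^2 + 8*l + 6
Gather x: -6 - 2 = -8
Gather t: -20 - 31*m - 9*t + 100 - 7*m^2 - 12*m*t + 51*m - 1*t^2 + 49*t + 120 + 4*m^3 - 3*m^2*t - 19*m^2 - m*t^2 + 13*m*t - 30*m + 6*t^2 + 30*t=4*m^3 - 26*m^2 - 10*m + t^2*(5 - m) + t*(-3*m^2 + m + 70) + 200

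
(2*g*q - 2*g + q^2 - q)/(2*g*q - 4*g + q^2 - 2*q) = (q - 1)/(q - 2)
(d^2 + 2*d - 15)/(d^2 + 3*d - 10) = (d - 3)/(d - 2)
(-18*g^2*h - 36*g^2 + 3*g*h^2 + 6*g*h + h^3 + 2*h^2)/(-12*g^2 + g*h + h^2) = (6*g*h + 12*g + h^2 + 2*h)/(4*g + h)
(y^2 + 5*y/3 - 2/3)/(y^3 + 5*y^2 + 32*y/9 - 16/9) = 3*(y + 2)/(3*y^2 + 16*y + 16)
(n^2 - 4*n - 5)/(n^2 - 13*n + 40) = (n + 1)/(n - 8)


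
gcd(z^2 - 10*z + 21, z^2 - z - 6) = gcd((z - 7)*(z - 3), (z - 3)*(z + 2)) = z - 3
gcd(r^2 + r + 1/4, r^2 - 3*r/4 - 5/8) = r + 1/2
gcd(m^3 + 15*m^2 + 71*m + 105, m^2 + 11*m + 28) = m + 7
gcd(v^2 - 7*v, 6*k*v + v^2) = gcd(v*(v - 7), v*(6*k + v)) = v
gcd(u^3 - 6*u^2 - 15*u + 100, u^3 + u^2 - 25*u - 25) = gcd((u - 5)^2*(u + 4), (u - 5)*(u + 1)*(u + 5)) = u - 5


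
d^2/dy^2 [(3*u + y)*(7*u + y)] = 2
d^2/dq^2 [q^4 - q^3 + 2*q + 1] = 6*q*(2*q - 1)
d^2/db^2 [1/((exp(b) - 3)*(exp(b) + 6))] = (4*exp(3*b) + 9*exp(2*b) + 81*exp(b) + 54)*exp(b)/(exp(6*b) + 9*exp(5*b) - 27*exp(4*b) - 297*exp(3*b) + 486*exp(2*b) + 2916*exp(b) - 5832)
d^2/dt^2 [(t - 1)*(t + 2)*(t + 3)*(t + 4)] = 12*t^2 + 48*t + 34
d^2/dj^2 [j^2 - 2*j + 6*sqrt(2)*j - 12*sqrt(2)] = 2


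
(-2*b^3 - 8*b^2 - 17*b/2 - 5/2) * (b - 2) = -2*b^4 - 4*b^3 + 15*b^2/2 + 29*b/2 + 5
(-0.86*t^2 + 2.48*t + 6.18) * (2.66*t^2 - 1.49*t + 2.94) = -2.2876*t^4 + 7.8782*t^3 + 10.2152*t^2 - 1.917*t + 18.1692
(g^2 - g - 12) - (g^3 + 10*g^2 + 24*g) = -g^3 - 9*g^2 - 25*g - 12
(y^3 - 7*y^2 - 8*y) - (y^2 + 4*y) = y^3 - 8*y^2 - 12*y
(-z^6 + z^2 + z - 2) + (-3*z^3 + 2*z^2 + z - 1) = -z^6 - 3*z^3 + 3*z^2 + 2*z - 3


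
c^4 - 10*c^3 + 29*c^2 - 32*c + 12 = (c - 6)*(c - 2)*(c - 1)^2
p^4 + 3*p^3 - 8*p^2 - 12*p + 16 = (p - 2)*(p - 1)*(p + 2)*(p + 4)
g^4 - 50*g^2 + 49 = (g - 7)*(g - 1)*(g + 1)*(g + 7)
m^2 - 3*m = m*(m - 3)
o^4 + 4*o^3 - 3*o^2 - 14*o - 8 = (o - 2)*(o + 1)^2*(o + 4)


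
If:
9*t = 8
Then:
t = 8/9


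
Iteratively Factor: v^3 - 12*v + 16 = (v - 2)*(v^2 + 2*v - 8) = (v - 2)*(v + 4)*(v - 2)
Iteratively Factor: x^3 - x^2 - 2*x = (x - 2)*(x^2 + x) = (x - 2)*(x + 1)*(x)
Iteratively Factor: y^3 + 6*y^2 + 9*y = (y + 3)*(y^2 + 3*y) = y*(y + 3)*(y + 3)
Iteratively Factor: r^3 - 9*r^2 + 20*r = (r - 5)*(r^2 - 4*r) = (r - 5)*(r - 4)*(r)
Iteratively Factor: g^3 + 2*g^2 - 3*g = (g - 1)*(g^2 + 3*g) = g*(g - 1)*(g + 3)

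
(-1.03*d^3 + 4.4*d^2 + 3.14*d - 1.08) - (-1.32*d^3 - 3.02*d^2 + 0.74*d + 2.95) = 0.29*d^3 + 7.42*d^2 + 2.4*d - 4.03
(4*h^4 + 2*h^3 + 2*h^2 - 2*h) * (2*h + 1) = 8*h^5 + 8*h^4 + 6*h^3 - 2*h^2 - 2*h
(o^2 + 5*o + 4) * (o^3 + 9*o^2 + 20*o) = o^5 + 14*o^4 + 69*o^3 + 136*o^2 + 80*o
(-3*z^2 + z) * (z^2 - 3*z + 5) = -3*z^4 + 10*z^3 - 18*z^2 + 5*z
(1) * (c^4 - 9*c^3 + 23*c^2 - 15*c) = c^4 - 9*c^3 + 23*c^2 - 15*c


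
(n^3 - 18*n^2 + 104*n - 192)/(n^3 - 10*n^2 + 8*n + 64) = (n - 6)/(n + 2)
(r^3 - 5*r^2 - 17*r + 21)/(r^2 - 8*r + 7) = r + 3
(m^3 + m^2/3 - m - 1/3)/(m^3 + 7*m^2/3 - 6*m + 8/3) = (3*m^2 + 4*m + 1)/(3*m^2 + 10*m - 8)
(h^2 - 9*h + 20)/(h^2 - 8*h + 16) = (h - 5)/(h - 4)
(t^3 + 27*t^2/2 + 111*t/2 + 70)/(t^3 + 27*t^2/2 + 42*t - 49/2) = (2*t^2 + 13*t + 20)/(2*t^2 + 13*t - 7)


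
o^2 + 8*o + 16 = (o + 4)^2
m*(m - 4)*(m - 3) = m^3 - 7*m^2 + 12*m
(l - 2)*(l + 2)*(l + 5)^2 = l^4 + 10*l^3 + 21*l^2 - 40*l - 100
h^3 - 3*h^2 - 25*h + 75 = (h - 5)*(h - 3)*(h + 5)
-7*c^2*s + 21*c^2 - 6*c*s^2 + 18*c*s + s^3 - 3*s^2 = (-7*c + s)*(c + s)*(s - 3)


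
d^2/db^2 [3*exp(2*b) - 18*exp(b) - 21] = (12*exp(b) - 18)*exp(b)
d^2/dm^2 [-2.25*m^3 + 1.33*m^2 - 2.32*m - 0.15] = 2.66 - 13.5*m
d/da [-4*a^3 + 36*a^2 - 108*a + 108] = -12*a^2 + 72*a - 108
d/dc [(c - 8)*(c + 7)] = 2*c - 1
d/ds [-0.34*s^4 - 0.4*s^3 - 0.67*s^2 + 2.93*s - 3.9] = -1.36*s^3 - 1.2*s^2 - 1.34*s + 2.93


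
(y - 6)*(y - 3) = y^2 - 9*y + 18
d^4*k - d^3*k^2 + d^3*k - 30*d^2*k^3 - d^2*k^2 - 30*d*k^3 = d*(d - 6*k)*(d + 5*k)*(d*k + k)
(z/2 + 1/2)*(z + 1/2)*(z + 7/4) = z^3/2 + 13*z^2/8 + 25*z/16 + 7/16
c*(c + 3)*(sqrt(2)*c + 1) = sqrt(2)*c^3 + c^2 + 3*sqrt(2)*c^2 + 3*c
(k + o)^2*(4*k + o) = 4*k^3 + 9*k^2*o + 6*k*o^2 + o^3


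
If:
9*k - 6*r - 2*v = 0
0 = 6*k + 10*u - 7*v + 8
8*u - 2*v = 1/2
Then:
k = 3*v/4 - 23/16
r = 19*v/24 - 69/32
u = v/4 + 1/16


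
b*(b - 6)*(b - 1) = b^3 - 7*b^2 + 6*b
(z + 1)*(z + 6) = z^2 + 7*z + 6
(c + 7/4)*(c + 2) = c^2 + 15*c/4 + 7/2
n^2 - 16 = (n - 4)*(n + 4)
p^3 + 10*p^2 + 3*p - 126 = (p - 3)*(p + 6)*(p + 7)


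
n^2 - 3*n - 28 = (n - 7)*(n + 4)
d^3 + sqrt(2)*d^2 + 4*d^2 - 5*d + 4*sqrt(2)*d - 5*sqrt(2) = (d - 1)*(d + 5)*(d + sqrt(2))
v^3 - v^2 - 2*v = v*(v - 2)*(v + 1)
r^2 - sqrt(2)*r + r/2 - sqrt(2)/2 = (r + 1/2)*(r - sqrt(2))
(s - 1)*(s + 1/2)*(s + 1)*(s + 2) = s^4 + 5*s^3/2 - 5*s/2 - 1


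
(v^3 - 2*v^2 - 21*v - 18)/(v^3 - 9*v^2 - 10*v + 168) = (v^2 + 4*v + 3)/(v^2 - 3*v - 28)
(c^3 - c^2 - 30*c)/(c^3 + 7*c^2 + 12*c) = (c^2 - c - 30)/(c^2 + 7*c + 12)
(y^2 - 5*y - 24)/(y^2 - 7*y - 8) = (y + 3)/(y + 1)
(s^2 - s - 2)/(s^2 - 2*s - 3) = (s - 2)/(s - 3)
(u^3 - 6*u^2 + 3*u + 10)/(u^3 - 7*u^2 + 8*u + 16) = (u^2 - 7*u + 10)/(u^2 - 8*u + 16)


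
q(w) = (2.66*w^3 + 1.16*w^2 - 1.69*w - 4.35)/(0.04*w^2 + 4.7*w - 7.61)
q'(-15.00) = -19.08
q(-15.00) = 125.82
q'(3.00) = 3.59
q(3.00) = 10.63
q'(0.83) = -0.35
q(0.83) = 0.93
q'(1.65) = -503.30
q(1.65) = 31.39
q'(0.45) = 0.55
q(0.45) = 0.84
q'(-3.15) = -2.54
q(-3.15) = 3.21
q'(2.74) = 2.96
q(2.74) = 9.78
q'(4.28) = 5.39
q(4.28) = 16.48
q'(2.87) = 3.30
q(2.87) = 10.19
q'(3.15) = 3.87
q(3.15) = 11.19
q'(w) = (-0.08*w - 4.7)*(2.66*w^3 + 1.16*w^2 - 1.69*w - 4.35)/(0.04*w^2 + 4.7*w - 7.61)^2 + (7.98*w^2 + 2.32*w - 1.69)/(0.04*w^2 + 4.7*w - 7.61) = (0.1064*w^4 + 25.004*w^3 - 55.2082*w^2 - 17.3072*w + 33.3059)/(0.0016*w^4 + 0.376*w^3 + 21.4812*w^2 - 71.534*w + 57.9121)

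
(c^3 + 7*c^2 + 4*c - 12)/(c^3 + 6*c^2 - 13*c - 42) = (c^2 + 5*c - 6)/(c^2 + 4*c - 21)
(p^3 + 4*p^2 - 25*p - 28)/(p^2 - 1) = (p^2 + 3*p - 28)/(p - 1)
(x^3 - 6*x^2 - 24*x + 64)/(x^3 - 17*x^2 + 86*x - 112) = (x + 4)/(x - 7)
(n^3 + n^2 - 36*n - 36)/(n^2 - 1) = (n^2 - 36)/(n - 1)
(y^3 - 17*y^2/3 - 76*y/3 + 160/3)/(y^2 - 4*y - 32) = y - 5/3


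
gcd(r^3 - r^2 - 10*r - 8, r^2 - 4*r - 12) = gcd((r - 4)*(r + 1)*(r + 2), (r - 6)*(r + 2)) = r + 2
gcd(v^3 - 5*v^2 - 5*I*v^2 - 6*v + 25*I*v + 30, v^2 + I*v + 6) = v - 2*I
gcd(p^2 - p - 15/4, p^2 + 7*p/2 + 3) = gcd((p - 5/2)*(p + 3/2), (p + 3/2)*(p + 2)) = p + 3/2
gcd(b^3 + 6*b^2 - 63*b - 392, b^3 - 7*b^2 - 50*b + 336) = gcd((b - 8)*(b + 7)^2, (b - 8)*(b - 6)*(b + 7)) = b^2 - b - 56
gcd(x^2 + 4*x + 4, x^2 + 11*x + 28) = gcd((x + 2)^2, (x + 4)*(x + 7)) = 1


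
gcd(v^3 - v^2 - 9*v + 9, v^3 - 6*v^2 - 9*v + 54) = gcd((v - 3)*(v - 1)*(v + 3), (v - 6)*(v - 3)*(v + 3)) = v^2 - 9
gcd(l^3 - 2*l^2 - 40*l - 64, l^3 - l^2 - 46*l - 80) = l^2 - 6*l - 16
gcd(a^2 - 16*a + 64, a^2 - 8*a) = a - 8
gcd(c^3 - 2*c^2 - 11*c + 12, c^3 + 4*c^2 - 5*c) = c - 1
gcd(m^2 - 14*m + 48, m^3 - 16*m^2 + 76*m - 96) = m^2 - 14*m + 48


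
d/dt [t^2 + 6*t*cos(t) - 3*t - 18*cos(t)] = -6*t*sin(t) + 2*t + 18*sin(t) + 6*cos(t) - 3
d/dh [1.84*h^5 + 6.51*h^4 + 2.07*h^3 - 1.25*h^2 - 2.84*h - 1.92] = 9.2*h^4 + 26.04*h^3 + 6.21*h^2 - 2.5*h - 2.84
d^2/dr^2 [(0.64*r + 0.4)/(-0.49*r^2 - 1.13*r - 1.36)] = (-(0.64*r + 0.4)*(0.98*r + 1.13)*(1.96*r + 2.26) + (1.8816*r + 1.8384)*(0.49*r^2 + 1.13*r + 1.36))/(0.49*r^2 + 1.13*r + 1.36)^3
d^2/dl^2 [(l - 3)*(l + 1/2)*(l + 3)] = 6*l + 1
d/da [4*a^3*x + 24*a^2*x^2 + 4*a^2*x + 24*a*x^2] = 4*x*(3*a^2 + 12*a*x + 2*a + 6*x)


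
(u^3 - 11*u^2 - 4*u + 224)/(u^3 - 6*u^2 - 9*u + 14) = (u^2 - 4*u - 32)/(u^2 + u - 2)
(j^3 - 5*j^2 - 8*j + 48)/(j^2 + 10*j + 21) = (j^2 - 8*j + 16)/(j + 7)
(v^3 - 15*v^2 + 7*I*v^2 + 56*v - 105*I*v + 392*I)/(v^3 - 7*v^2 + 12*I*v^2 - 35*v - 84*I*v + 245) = (v - 8)/(v + 5*I)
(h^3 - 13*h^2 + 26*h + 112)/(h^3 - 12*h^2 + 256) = (h^2 - 5*h - 14)/(h^2 - 4*h - 32)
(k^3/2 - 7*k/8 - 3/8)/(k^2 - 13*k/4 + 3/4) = (4*k^3 - 7*k - 3)/(2*(4*k^2 - 13*k + 3))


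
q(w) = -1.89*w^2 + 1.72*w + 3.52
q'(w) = 1.72 - 3.78*w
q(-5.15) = -55.47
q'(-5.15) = 21.19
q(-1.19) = -1.20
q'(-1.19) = 6.22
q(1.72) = 0.89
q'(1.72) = -4.78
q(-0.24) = 3.00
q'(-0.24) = 2.63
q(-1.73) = -5.11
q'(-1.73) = 8.26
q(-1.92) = -6.75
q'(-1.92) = 8.98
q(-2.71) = -15.02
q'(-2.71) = 11.96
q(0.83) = 3.65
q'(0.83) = -1.42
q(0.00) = 3.52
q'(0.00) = 1.72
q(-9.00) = -165.05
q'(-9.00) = 35.74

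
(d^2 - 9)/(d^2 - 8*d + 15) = (d + 3)/(d - 5)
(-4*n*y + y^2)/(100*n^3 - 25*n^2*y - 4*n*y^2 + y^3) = y/(-25*n^2 + y^2)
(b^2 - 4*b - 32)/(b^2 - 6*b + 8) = (b^2 - 4*b - 32)/(b^2 - 6*b + 8)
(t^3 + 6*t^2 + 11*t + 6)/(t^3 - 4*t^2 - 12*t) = (t^2 + 4*t + 3)/(t*(t - 6))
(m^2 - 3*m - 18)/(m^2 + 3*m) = (m - 6)/m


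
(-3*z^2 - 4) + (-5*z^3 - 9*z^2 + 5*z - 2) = -5*z^3 - 12*z^2 + 5*z - 6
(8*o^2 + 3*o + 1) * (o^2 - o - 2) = 8*o^4 - 5*o^3 - 18*o^2 - 7*o - 2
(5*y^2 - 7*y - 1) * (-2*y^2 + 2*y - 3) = -10*y^4 + 24*y^3 - 27*y^2 + 19*y + 3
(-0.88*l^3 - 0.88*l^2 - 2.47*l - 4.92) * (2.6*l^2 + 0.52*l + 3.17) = -2.288*l^5 - 2.7456*l^4 - 9.6692*l^3 - 16.866*l^2 - 10.3883*l - 15.5964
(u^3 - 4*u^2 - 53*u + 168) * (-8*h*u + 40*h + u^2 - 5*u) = -8*h*u^4 + 72*h*u^3 + 264*h*u^2 - 3464*h*u + 6720*h + u^5 - 9*u^4 - 33*u^3 + 433*u^2 - 840*u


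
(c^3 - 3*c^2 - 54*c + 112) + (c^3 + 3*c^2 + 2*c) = 2*c^3 - 52*c + 112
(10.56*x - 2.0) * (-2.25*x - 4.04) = -23.76*x^2 - 38.1624*x + 8.08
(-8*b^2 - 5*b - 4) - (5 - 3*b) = -8*b^2 - 2*b - 9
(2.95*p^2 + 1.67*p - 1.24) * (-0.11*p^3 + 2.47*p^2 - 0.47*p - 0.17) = -0.3245*p^5 + 7.1028*p^4 + 2.8748*p^3 - 4.3492*p^2 + 0.2989*p + 0.2108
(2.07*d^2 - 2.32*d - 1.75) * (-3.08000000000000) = -6.3756*d^2 + 7.1456*d + 5.39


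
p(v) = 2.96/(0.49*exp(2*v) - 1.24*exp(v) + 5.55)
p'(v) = 2.96*(-0.98*exp(2*v) + 1.24*exp(v))/(0.49*exp(2*v) - 1.24*exp(v) + 5.55)^2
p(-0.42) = 0.60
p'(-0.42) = 0.05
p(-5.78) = 0.53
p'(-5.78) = 0.00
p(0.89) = 0.54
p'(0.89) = -0.28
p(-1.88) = 0.55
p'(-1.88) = 0.02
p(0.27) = 0.62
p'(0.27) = -0.01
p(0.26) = 0.62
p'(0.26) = -0.01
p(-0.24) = 0.61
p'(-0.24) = 0.05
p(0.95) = 0.53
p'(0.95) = -0.31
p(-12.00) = 0.53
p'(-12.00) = 0.00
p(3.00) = 0.02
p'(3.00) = -0.03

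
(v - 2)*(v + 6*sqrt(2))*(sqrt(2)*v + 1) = sqrt(2)*v^3 - 2*sqrt(2)*v^2 + 13*v^2 - 26*v + 6*sqrt(2)*v - 12*sqrt(2)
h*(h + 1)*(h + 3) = h^3 + 4*h^2 + 3*h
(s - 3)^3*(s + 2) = s^4 - 7*s^3 + 9*s^2 + 27*s - 54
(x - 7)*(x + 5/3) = x^2 - 16*x/3 - 35/3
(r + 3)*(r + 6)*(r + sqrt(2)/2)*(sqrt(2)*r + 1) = sqrt(2)*r^4 + 2*r^3 + 9*sqrt(2)*r^3 + 18*r^2 + 37*sqrt(2)*r^2/2 + 9*sqrt(2)*r/2 + 36*r + 9*sqrt(2)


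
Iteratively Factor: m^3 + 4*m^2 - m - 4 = (m + 4)*(m^2 - 1) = (m + 1)*(m + 4)*(m - 1)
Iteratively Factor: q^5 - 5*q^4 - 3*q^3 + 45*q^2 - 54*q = (q)*(q^4 - 5*q^3 - 3*q^2 + 45*q - 54) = q*(q - 2)*(q^3 - 3*q^2 - 9*q + 27) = q*(q - 3)*(q - 2)*(q^2 - 9) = q*(q - 3)^2*(q - 2)*(q + 3)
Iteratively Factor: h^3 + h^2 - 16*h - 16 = (h + 1)*(h^2 - 16) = (h + 1)*(h + 4)*(h - 4)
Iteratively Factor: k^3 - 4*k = (k)*(k^2 - 4) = k*(k + 2)*(k - 2)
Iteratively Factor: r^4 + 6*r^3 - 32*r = (r + 4)*(r^3 + 2*r^2 - 8*r) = (r + 4)^2*(r^2 - 2*r) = (r - 2)*(r + 4)^2*(r)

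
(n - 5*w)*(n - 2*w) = n^2 - 7*n*w + 10*w^2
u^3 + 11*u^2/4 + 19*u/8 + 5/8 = (u + 1/2)*(u + 1)*(u + 5/4)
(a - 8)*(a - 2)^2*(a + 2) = a^4 - 10*a^3 + 12*a^2 + 40*a - 64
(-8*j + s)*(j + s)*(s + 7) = -8*j^2*s - 56*j^2 - 7*j*s^2 - 49*j*s + s^3 + 7*s^2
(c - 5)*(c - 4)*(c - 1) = c^3 - 10*c^2 + 29*c - 20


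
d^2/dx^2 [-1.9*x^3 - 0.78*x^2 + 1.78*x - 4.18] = -11.4*x - 1.56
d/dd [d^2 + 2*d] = 2*d + 2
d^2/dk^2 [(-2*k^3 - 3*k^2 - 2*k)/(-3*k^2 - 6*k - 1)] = 6*(10*k^3 + 3*k^2 - 4*k - 3)/(27*k^6 + 162*k^5 + 351*k^4 + 324*k^3 + 117*k^2 + 18*k + 1)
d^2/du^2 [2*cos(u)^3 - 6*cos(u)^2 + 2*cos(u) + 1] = -7*cos(u)/2 + 12*cos(2*u) - 9*cos(3*u)/2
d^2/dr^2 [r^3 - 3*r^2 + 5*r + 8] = 6*r - 6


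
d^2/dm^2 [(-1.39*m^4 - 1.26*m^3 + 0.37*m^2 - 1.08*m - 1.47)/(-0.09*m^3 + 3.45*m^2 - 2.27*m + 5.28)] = (-1.77635683940025e-15*m^7 + 33.2974620000001*m^6 - 62.843562*m^5 + 200.66604*m^4 - 289.77045*m^3 + 527.780664*m^2 + 27.838458*m - 33.146634)/(0.000729*m^9 - 0.083835*m^8 + 3.268836*m^7 - 45.420939*m^6 + 92.283948*m^5 - 248.340339*m^4 + 267.326171*m^3 - 370.163376*m^2 + 189.851904*m - 147.197952)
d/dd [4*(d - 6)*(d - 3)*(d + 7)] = 12*d^2 - 16*d - 180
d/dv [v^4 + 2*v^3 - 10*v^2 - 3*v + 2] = 4*v^3 + 6*v^2 - 20*v - 3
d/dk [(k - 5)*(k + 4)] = 2*k - 1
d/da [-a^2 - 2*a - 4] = -2*a - 2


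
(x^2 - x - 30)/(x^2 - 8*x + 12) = (x + 5)/(x - 2)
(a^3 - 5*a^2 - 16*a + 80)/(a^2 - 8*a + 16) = (a^2 - a - 20)/(a - 4)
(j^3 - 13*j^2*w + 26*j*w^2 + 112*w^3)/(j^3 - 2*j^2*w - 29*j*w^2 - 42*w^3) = (j - 8*w)/(j + 3*w)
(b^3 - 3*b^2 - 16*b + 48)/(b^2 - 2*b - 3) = (b^2 - 16)/(b + 1)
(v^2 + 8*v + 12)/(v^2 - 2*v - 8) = (v + 6)/(v - 4)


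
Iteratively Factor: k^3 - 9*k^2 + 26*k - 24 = (k - 4)*(k^2 - 5*k + 6) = (k - 4)*(k - 2)*(k - 3)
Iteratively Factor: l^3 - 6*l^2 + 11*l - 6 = (l - 1)*(l^2 - 5*l + 6) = (l - 3)*(l - 1)*(l - 2)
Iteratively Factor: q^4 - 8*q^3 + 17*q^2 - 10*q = (q)*(q^3 - 8*q^2 + 17*q - 10) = q*(q - 2)*(q^2 - 6*q + 5) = q*(q - 2)*(q - 1)*(q - 5)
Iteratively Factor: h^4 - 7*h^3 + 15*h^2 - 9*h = (h - 1)*(h^3 - 6*h^2 + 9*h) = (h - 3)*(h - 1)*(h^2 - 3*h) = (h - 3)^2*(h - 1)*(h)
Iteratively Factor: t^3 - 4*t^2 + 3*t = (t - 3)*(t^2 - t) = (t - 3)*(t - 1)*(t)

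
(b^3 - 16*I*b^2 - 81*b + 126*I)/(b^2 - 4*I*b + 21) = (b^2 - 9*I*b - 18)/(b + 3*I)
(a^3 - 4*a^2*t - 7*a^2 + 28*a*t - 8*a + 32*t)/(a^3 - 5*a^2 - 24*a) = (a^2 - 4*a*t + a - 4*t)/(a*(a + 3))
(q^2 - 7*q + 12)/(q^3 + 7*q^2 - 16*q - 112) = (q - 3)/(q^2 + 11*q + 28)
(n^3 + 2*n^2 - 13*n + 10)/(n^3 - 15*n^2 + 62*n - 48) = (n^2 + 3*n - 10)/(n^2 - 14*n + 48)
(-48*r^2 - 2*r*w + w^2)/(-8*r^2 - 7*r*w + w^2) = (6*r + w)/(r + w)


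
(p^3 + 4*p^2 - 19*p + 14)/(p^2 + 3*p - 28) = (p^2 - 3*p + 2)/(p - 4)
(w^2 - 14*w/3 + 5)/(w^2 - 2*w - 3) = (w - 5/3)/(w + 1)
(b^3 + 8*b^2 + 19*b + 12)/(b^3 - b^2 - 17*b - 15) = (b + 4)/(b - 5)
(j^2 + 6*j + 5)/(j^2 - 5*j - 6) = (j + 5)/(j - 6)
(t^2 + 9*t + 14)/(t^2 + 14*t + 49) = (t + 2)/(t + 7)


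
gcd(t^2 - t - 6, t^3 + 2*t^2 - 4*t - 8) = t + 2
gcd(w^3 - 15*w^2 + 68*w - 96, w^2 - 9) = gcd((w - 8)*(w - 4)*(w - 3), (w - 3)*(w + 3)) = w - 3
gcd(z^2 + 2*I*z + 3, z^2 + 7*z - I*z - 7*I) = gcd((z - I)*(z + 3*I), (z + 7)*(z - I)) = z - I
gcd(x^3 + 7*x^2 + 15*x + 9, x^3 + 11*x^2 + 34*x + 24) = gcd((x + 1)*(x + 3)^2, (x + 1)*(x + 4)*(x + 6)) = x + 1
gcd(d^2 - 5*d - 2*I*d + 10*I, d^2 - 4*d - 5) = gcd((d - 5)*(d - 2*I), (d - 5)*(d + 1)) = d - 5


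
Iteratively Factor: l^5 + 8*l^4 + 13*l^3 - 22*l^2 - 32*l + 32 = (l + 4)*(l^4 + 4*l^3 - 3*l^2 - 10*l + 8) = (l - 1)*(l + 4)*(l^3 + 5*l^2 + 2*l - 8) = (l - 1)*(l + 2)*(l + 4)*(l^2 + 3*l - 4) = (l - 1)^2*(l + 2)*(l + 4)*(l + 4)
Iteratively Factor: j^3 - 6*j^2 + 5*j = (j - 5)*(j^2 - j) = (j - 5)*(j - 1)*(j)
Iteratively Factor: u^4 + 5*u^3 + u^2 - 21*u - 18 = (u + 3)*(u^3 + 2*u^2 - 5*u - 6) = (u + 1)*(u + 3)*(u^2 + u - 6) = (u - 2)*(u + 1)*(u + 3)*(u + 3)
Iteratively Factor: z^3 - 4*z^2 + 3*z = (z - 1)*(z^2 - 3*z) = (z - 3)*(z - 1)*(z)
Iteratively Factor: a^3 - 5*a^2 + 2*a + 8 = (a + 1)*(a^2 - 6*a + 8) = (a - 2)*(a + 1)*(a - 4)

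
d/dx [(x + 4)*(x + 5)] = 2*x + 9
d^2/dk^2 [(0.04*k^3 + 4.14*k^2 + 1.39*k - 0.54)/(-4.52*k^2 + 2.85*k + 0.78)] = (-1.13686837721616e-13*k^4 - 164.39132*k^3 - 21.914928*k^2 - 71.2872*k + 13.722336)/(92.345408*k^6 - 174.67992*k^5 + 62.333964*k^4 + 37.138635*k^3 - 10.756746*k^2 - 5.20182*k - 0.474552)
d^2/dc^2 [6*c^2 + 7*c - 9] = 12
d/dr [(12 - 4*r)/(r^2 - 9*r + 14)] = 4*(r^2 - 6*r + 13)/(r^4 - 18*r^3 + 109*r^2 - 252*r + 196)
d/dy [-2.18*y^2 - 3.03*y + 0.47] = -4.36*y - 3.03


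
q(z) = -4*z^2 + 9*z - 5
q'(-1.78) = 23.24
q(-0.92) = -16.67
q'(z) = 9 - 8*z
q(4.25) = -39.00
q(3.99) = -32.77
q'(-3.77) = 39.16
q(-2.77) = -60.62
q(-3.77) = -95.78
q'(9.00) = -63.00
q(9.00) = -248.00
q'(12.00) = -87.00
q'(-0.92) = 16.36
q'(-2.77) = 31.16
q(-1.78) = -33.69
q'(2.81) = -13.48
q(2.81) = -11.29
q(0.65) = -0.84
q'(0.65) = 3.80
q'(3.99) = -22.92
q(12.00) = -473.00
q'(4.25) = -25.00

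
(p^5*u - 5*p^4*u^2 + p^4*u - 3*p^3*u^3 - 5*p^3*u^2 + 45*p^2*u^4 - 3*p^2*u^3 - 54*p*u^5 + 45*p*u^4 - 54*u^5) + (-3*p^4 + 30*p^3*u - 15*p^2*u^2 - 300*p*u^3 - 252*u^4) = p^5*u - 5*p^4*u^2 + p^4*u - 3*p^4 - 3*p^3*u^3 - 5*p^3*u^2 + 30*p^3*u + 45*p^2*u^4 - 3*p^2*u^3 - 15*p^2*u^2 - 54*p*u^5 + 45*p*u^4 - 300*p*u^3 - 54*u^5 - 252*u^4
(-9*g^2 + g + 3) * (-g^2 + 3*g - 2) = 9*g^4 - 28*g^3 + 18*g^2 + 7*g - 6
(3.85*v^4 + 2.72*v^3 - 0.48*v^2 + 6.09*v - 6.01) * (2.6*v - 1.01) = 10.01*v^5 + 3.1835*v^4 - 3.9952*v^3 + 16.3188*v^2 - 21.7769*v + 6.0701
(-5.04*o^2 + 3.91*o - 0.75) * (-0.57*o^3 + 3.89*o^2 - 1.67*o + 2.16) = 2.8728*o^5 - 21.8343*o^4 + 24.0542*o^3 - 20.3336*o^2 + 9.6981*o - 1.62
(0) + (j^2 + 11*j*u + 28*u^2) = j^2 + 11*j*u + 28*u^2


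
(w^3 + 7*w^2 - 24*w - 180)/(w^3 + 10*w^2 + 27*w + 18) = (w^2 + w - 30)/(w^2 + 4*w + 3)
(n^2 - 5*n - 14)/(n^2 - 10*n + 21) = (n + 2)/(n - 3)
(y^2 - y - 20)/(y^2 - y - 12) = (-y^2 + y + 20)/(-y^2 + y + 12)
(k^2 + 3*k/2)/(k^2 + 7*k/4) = 2*(2*k + 3)/(4*k + 7)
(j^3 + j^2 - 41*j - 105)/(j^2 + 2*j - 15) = (j^2 - 4*j - 21)/(j - 3)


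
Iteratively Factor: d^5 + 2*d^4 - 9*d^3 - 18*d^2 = (d - 3)*(d^4 + 5*d^3 + 6*d^2) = d*(d - 3)*(d^3 + 5*d^2 + 6*d) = d*(d - 3)*(d + 2)*(d^2 + 3*d) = d*(d - 3)*(d + 2)*(d + 3)*(d)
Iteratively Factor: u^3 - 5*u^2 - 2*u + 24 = (u + 2)*(u^2 - 7*u + 12) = (u - 4)*(u + 2)*(u - 3)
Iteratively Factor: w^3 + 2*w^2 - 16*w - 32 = (w + 2)*(w^2 - 16) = (w + 2)*(w + 4)*(w - 4)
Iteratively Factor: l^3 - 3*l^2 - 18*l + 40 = (l - 5)*(l^2 + 2*l - 8) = (l - 5)*(l - 2)*(l + 4)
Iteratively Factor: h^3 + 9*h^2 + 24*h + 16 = (h + 1)*(h^2 + 8*h + 16) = (h + 1)*(h + 4)*(h + 4)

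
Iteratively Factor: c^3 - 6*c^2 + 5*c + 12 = (c + 1)*(c^2 - 7*c + 12) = (c - 3)*(c + 1)*(c - 4)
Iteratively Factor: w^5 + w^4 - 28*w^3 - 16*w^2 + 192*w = (w - 4)*(w^4 + 5*w^3 - 8*w^2 - 48*w) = (w - 4)*(w + 4)*(w^3 + w^2 - 12*w) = (w - 4)*(w - 3)*(w + 4)*(w^2 + 4*w) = w*(w - 4)*(w - 3)*(w + 4)*(w + 4)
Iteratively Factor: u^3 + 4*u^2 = (u)*(u^2 + 4*u) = u*(u + 4)*(u)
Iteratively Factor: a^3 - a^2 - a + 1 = (a - 1)*(a^2 - 1) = (a - 1)^2*(a + 1)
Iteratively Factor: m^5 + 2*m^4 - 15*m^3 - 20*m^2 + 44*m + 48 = (m + 4)*(m^4 - 2*m^3 - 7*m^2 + 8*m + 12) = (m - 3)*(m + 4)*(m^3 + m^2 - 4*m - 4) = (m - 3)*(m + 2)*(m + 4)*(m^2 - m - 2) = (m - 3)*(m + 1)*(m + 2)*(m + 4)*(m - 2)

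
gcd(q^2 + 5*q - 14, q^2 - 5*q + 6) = q - 2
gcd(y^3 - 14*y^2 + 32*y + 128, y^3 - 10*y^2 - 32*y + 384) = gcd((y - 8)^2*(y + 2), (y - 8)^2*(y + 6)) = y^2 - 16*y + 64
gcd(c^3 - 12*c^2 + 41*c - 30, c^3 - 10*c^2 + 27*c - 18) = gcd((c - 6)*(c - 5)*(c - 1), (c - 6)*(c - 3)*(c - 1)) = c^2 - 7*c + 6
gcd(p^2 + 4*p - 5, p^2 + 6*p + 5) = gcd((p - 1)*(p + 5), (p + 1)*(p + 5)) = p + 5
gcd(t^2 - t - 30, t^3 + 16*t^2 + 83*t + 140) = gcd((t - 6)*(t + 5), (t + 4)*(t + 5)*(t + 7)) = t + 5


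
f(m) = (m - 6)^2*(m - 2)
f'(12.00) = 156.00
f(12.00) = 360.00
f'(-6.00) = 336.00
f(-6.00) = -1152.00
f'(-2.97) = 169.62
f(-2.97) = -399.89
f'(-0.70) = 81.07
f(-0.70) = -121.20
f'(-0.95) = 89.31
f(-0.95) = -142.49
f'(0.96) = 35.88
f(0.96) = -26.42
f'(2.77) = 5.46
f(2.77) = 8.03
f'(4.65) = -5.33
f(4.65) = 4.83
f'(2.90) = 4.03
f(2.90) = 8.65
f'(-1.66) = 114.75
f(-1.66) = -214.75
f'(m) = (m - 6)^2 + (m - 2)*(2*m - 12)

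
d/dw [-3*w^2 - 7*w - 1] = -6*w - 7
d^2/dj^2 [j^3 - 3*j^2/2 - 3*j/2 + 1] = 6*j - 3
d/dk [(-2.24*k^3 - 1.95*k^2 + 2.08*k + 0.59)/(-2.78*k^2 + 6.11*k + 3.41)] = (6.2272*k^4 - 27.3728*k^3 - 29.0473*k^2 - 10.0186*k + 3.4879)/(7.7284*k^4 - 33.9716*k^3 + 18.3725*k^2 + 41.6702*k + 11.6281)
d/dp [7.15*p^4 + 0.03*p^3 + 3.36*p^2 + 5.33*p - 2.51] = 28.6*p^3 + 0.09*p^2 + 6.72*p + 5.33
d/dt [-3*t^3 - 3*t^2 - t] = -9*t^2 - 6*t - 1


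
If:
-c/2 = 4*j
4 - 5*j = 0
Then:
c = -32/5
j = 4/5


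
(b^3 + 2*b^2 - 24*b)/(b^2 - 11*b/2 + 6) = 2*b*(b + 6)/(2*b - 3)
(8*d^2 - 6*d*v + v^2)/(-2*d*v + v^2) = (-4*d + v)/v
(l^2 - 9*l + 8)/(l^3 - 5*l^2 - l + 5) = (l - 8)/(l^2 - 4*l - 5)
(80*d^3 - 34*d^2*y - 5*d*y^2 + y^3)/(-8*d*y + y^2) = -10*d^2/y + 3*d + y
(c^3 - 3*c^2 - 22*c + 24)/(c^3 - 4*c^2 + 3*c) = (c^2 - 2*c - 24)/(c*(c - 3))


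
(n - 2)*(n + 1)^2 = n^3 - 3*n - 2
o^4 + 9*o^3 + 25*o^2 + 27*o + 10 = (o + 1)^2*(o + 2)*(o + 5)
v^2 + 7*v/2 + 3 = (v + 3/2)*(v + 2)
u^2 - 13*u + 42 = (u - 7)*(u - 6)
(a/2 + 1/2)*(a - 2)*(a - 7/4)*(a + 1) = a^4/2 - 7*a^3/8 - 3*a^2/2 + 13*a/8 + 7/4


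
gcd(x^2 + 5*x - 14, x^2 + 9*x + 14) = x + 7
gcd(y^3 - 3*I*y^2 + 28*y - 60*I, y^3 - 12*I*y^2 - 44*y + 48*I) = y^2 - 8*I*y - 12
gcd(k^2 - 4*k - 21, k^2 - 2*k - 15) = k + 3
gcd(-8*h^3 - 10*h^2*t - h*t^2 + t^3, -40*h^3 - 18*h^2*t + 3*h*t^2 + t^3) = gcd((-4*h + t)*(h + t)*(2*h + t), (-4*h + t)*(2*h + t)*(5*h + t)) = -8*h^2 - 2*h*t + t^2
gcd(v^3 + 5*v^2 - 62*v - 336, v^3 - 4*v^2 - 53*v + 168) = v^2 - v - 56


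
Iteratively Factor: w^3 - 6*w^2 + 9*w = (w)*(w^2 - 6*w + 9) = w*(w - 3)*(w - 3)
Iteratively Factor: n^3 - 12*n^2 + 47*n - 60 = (n - 5)*(n^2 - 7*n + 12) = (n - 5)*(n - 3)*(n - 4)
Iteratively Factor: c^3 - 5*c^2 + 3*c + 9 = (c - 3)*(c^2 - 2*c - 3) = (c - 3)^2*(c + 1)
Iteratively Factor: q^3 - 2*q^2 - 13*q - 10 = (q + 2)*(q^2 - 4*q - 5) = (q + 1)*(q + 2)*(q - 5)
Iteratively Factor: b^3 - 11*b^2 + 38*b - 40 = (b - 5)*(b^2 - 6*b + 8) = (b - 5)*(b - 2)*(b - 4)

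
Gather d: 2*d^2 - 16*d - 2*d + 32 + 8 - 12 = 2*d^2 - 18*d + 28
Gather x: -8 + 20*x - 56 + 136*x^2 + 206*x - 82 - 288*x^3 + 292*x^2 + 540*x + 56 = -288*x^3 + 428*x^2 + 766*x - 90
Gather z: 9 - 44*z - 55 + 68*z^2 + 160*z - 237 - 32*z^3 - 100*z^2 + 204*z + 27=-32*z^3 - 32*z^2 + 320*z - 256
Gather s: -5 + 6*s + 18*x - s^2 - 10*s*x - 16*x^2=-s^2 + s*(6 - 10*x) - 16*x^2 + 18*x - 5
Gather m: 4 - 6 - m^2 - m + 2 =-m^2 - m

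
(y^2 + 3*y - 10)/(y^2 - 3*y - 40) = (y - 2)/(y - 8)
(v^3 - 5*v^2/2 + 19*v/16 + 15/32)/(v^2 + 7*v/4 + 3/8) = (8*v^2 - 22*v + 15)/(4*(2*v + 3))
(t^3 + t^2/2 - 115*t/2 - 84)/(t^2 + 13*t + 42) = (t^2 - 13*t/2 - 12)/(t + 6)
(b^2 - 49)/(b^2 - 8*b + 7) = (b + 7)/(b - 1)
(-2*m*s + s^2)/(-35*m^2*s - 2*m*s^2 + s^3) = (2*m - s)/(35*m^2 + 2*m*s - s^2)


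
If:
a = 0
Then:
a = 0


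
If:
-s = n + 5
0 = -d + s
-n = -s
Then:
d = -5/2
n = -5/2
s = -5/2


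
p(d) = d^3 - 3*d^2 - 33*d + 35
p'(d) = 3*d^2 - 6*d - 33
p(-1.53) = 74.89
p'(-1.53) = -16.80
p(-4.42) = 35.90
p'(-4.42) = 52.13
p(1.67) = -23.82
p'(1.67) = -34.65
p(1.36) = -12.91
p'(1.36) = -35.61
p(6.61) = -25.40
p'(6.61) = 58.42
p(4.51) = -83.12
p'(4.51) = 0.96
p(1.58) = -20.68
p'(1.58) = -34.99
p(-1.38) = 72.20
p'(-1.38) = -19.01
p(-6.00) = -91.00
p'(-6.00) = 111.00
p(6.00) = -55.00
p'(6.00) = 39.00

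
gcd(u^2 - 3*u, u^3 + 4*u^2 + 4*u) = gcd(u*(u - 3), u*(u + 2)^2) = u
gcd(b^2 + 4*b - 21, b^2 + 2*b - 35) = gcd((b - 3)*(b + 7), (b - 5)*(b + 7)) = b + 7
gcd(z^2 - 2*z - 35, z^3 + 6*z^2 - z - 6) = 1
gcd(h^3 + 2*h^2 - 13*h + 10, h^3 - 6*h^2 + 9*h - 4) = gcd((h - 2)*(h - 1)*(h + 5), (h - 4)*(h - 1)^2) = h - 1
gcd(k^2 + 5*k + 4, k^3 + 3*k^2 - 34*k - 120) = k + 4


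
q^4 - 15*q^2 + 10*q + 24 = (q - 3)*(q - 2)*(q + 1)*(q + 4)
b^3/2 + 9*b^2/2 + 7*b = b*(b/2 + 1)*(b + 7)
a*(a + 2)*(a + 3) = a^3 + 5*a^2 + 6*a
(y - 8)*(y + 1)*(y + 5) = y^3 - 2*y^2 - 43*y - 40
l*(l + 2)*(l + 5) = l^3 + 7*l^2 + 10*l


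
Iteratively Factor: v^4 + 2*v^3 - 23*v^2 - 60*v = (v - 5)*(v^3 + 7*v^2 + 12*v) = (v - 5)*(v + 4)*(v^2 + 3*v) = v*(v - 5)*(v + 4)*(v + 3)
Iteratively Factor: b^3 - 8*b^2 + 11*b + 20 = (b + 1)*(b^2 - 9*b + 20) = (b - 4)*(b + 1)*(b - 5)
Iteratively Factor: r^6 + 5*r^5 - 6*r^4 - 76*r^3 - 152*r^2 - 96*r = (r + 3)*(r^5 + 2*r^4 - 12*r^3 - 40*r^2 - 32*r) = (r - 4)*(r + 3)*(r^4 + 6*r^3 + 12*r^2 + 8*r) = (r - 4)*(r + 2)*(r + 3)*(r^3 + 4*r^2 + 4*r) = (r - 4)*(r + 2)^2*(r + 3)*(r^2 + 2*r) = r*(r - 4)*(r + 2)^2*(r + 3)*(r + 2)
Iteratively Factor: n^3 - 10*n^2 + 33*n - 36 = (n - 4)*(n^2 - 6*n + 9) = (n - 4)*(n - 3)*(n - 3)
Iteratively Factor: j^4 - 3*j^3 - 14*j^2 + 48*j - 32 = (j - 1)*(j^3 - 2*j^2 - 16*j + 32) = (j - 4)*(j - 1)*(j^2 + 2*j - 8) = (j - 4)*(j - 1)*(j + 4)*(j - 2)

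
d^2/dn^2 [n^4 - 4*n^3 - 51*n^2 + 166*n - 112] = 12*n^2 - 24*n - 102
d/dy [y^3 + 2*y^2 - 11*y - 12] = 3*y^2 + 4*y - 11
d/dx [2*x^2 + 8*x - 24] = 4*x + 8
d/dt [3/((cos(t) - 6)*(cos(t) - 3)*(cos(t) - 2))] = 3*(-3*sin(t)^2 - 22*cos(t) + 39)*sin(t)/((cos(t) - 6)^2*(cos(t) - 3)^2*(cos(t) - 2)^2)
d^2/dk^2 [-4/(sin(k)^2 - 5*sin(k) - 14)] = 4*(4*sin(k)^4 - 15*sin(k)^3 + 75*sin(k)^2 - 40*sin(k) - 78)/((sin(k) - 7)^3*(sin(k) + 2)^3)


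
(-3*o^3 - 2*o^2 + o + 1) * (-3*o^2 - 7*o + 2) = 9*o^5 + 27*o^4 + 5*o^3 - 14*o^2 - 5*o + 2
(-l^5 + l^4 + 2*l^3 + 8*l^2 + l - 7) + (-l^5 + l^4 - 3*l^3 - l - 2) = -2*l^5 + 2*l^4 - l^3 + 8*l^2 - 9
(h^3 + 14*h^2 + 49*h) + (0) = h^3 + 14*h^2 + 49*h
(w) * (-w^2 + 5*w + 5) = -w^3 + 5*w^2 + 5*w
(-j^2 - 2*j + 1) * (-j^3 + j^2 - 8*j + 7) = j^5 + j^4 + 5*j^3 + 10*j^2 - 22*j + 7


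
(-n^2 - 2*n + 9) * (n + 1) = -n^3 - 3*n^2 + 7*n + 9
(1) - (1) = 0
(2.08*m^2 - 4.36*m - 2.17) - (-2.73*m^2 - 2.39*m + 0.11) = 4.81*m^2 - 1.97*m - 2.28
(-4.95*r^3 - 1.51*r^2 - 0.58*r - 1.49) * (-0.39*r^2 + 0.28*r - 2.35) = 1.9305*r^5 - 0.7971*r^4 + 11.4359*r^3 + 3.9672*r^2 + 0.9458*r + 3.5015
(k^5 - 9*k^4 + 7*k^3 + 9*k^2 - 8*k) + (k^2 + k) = k^5 - 9*k^4 + 7*k^3 + 10*k^2 - 7*k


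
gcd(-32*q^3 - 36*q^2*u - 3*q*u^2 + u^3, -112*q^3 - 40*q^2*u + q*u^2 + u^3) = 4*q + u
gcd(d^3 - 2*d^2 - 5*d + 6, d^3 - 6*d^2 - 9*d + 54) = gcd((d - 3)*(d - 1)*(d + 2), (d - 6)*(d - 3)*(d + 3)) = d - 3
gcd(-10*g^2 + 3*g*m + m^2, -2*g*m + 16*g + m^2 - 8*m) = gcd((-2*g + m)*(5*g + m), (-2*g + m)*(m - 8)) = 2*g - m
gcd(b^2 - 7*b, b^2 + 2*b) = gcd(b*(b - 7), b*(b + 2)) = b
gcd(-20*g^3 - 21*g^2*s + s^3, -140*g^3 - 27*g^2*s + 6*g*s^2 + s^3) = -20*g^2 - g*s + s^2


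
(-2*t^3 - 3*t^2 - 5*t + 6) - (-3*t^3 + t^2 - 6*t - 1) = t^3 - 4*t^2 + t + 7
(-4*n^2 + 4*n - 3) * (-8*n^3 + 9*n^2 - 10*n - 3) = 32*n^5 - 68*n^4 + 100*n^3 - 55*n^2 + 18*n + 9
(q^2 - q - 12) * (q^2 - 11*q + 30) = q^4 - 12*q^3 + 29*q^2 + 102*q - 360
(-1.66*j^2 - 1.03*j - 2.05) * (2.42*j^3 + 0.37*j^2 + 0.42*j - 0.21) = -4.0172*j^5 - 3.1068*j^4 - 6.0393*j^3 - 0.8425*j^2 - 0.6447*j + 0.4305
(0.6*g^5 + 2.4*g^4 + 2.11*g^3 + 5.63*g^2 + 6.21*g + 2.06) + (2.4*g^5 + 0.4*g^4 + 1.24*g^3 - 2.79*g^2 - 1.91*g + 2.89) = 3.0*g^5 + 2.8*g^4 + 3.35*g^3 + 2.84*g^2 + 4.3*g + 4.95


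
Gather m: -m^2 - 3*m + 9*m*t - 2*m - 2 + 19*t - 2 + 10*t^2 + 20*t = -m^2 + m*(9*t - 5) + 10*t^2 + 39*t - 4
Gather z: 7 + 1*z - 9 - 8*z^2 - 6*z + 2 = -8*z^2 - 5*z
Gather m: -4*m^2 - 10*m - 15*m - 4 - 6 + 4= -4*m^2 - 25*m - 6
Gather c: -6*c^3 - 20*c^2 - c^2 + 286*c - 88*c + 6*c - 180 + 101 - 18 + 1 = -6*c^3 - 21*c^2 + 204*c - 96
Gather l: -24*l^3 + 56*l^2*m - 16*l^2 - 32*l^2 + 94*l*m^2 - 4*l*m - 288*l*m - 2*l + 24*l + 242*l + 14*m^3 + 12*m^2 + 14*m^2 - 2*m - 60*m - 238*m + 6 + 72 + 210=-24*l^3 + l^2*(56*m - 48) + l*(94*m^2 - 292*m + 264) + 14*m^3 + 26*m^2 - 300*m + 288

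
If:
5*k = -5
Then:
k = -1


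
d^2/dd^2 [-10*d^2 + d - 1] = -20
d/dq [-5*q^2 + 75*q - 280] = 75 - 10*q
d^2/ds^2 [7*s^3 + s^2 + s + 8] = 42*s + 2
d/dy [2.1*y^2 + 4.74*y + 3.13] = 4.2*y + 4.74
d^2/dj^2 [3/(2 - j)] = -6/(j - 2)^3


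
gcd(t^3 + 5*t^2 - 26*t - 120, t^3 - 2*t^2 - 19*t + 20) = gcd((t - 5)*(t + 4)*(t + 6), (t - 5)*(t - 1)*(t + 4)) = t^2 - t - 20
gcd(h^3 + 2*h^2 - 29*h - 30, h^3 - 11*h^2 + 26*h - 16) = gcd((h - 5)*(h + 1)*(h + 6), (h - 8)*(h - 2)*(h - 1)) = 1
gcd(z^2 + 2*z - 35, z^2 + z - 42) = z + 7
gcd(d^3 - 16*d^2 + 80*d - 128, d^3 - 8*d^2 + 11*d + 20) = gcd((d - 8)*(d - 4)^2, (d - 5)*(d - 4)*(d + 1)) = d - 4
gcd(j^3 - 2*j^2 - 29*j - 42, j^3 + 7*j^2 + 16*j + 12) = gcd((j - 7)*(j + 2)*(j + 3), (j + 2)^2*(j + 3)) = j^2 + 5*j + 6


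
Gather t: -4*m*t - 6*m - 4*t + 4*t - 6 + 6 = -4*m*t - 6*m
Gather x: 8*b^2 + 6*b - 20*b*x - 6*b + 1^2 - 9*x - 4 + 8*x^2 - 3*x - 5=8*b^2 + 8*x^2 + x*(-20*b - 12) - 8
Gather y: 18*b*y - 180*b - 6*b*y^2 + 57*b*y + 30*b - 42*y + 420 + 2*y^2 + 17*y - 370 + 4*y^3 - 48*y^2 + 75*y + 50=-150*b + 4*y^3 + y^2*(-6*b - 46) + y*(75*b + 50) + 100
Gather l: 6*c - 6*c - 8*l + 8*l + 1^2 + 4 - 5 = 0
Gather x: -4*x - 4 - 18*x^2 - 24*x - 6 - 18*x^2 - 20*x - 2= -36*x^2 - 48*x - 12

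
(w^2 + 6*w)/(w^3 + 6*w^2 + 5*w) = (w + 6)/(w^2 + 6*w + 5)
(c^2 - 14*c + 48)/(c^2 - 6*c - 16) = (c - 6)/(c + 2)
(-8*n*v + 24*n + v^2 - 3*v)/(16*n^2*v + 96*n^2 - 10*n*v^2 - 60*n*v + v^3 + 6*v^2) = (v - 3)/(-2*n*v - 12*n + v^2 + 6*v)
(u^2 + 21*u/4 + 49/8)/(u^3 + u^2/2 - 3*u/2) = (8*u^2 + 42*u + 49)/(4*u*(2*u^2 + u - 3))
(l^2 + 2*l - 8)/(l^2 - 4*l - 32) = (l - 2)/(l - 8)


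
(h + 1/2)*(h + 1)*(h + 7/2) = h^3 + 5*h^2 + 23*h/4 + 7/4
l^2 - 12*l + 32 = (l - 8)*(l - 4)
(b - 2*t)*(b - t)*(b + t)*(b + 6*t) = b^4 + 4*b^3*t - 13*b^2*t^2 - 4*b*t^3 + 12*t^4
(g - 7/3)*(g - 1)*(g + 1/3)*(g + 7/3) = g^4 - 2*g^3/3 - 52*g^2/9 + 98*g/27 + 49/27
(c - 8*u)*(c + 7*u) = c^2 - c*u - 56*u^2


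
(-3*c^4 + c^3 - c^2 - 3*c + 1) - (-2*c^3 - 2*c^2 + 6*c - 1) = -3*c^4 + 3*c^3 + c^2 - 9*c + 2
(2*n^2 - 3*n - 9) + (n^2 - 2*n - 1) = 3*n^2 - 5*n - 10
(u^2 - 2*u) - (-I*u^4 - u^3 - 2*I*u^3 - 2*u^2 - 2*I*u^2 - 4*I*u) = I*u^4 + u^3 + 2*I*u^3 + 3*u^2 + 2*I*u^2 - 2*u + 4*I*u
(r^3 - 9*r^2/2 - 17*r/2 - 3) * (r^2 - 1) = r^5 - 9*r^4/2 - 19*r^3/2 + 3*r^2/2 + 17*r/2 + 3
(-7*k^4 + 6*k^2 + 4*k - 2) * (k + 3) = -7*k^5 - 21*k^4 + 6*k^3 + 22*k^2 + 10*k - 6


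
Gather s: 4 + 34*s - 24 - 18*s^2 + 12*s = -18*s^2 + 46*s - 20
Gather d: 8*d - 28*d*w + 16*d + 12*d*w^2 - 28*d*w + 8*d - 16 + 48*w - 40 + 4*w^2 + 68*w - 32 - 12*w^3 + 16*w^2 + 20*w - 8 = d*(12*w^2 - 56*w + 32) - 12*w^3 + 20*w^2 + 136*w - 96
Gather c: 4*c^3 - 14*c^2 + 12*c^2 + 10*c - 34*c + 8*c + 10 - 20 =4*c^3 - 2*c^2 - 16*c - 10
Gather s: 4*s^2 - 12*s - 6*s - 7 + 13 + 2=4*s^2 - 18*s + 8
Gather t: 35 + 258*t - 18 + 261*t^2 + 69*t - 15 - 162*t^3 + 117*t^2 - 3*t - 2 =-162*t^3 + 378*t^2 + 324*t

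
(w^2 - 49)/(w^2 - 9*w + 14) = (w + 7)/(w - 2)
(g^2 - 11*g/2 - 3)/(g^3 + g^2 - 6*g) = (g^2 - 11*g/2 - 3)/(g*(g^2 + g - 6))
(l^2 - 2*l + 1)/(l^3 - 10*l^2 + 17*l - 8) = 1/(l - 8)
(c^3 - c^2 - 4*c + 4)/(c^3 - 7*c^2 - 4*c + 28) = (c - 1)/(c - 7)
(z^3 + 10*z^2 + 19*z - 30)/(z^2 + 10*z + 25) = (z^2 + 5*z - 6)/(z + 5)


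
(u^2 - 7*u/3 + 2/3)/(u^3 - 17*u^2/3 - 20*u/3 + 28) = (3*u - 1)/(3*u^2 - 11*u - 42)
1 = 1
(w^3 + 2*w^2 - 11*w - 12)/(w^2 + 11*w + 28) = (w^2 - 2*w - 3)/(w + 7)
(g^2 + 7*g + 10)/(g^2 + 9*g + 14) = (g + 5)/(g + 7)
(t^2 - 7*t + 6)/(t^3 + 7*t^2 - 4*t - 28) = (t^2 - 7*t + 6)/(t^3 + 7*t^2 - 4*t - 28)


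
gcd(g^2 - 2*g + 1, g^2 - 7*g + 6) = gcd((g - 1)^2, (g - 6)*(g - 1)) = g - 1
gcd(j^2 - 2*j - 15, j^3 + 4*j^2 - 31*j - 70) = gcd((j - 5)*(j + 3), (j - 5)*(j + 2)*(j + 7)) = j - 5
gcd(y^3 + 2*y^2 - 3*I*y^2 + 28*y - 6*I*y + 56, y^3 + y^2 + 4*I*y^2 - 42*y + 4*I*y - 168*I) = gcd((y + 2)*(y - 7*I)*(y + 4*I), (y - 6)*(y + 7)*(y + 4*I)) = y + 4*I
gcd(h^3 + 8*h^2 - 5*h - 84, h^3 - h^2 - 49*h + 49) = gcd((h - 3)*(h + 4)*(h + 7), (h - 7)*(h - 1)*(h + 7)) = h + 7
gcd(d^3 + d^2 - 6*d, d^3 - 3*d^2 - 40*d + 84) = d - 2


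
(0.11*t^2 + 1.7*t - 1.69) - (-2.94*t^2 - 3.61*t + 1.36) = 3.05*t^2 + 5.31*t - 3.05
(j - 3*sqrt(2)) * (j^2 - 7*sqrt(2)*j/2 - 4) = j^3 - 13*sqrt(2)*j^2/2 + 17*j + 12*sqrt(2)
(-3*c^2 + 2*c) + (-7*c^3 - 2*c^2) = -7*c^3 - 5*c^2 + 2*c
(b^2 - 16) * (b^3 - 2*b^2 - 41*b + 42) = b^5 - 2*b^4 - 57*b^3 + 74*b^2 + 656*b - 672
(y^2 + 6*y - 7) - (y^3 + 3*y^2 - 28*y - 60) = -y^3 - 2*y^2 + 34*y + 53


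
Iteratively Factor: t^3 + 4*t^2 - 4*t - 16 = (t + 2)*(t^2 + 2*t - 8) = (t - 2)*(t + 2)*(t + 4)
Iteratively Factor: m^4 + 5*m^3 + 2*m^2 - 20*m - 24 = (m + 3)*(m^3 + 2*m^2 - 4*m - 8) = (m + 2)*(m + 3)*(m^2 - 4) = (m + 2)^2*(m + 3)*(m - 2)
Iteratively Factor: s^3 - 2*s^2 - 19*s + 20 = (s - 5)*(s^2 + 3*s - 4) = (s - 5)*(s + 4)*(s - 1)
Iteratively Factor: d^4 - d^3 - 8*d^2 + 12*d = (d - 2)*(d^3 + d^2 - 6*d) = (d - 2)*(d + 3)*(d^2 - 2*d) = (d - 2)^2*(d + 3)*(d)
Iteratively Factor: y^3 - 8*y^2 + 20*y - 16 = (y - 2)*(y^2 - 6*y + 8) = (y - 4)*(y - 2)*(y - 2)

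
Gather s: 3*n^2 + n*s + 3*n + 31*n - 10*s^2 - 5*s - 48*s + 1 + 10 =3*n^2 + 34*n - 10*s^2 + s*(n - 53) + 11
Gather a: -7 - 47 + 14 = -40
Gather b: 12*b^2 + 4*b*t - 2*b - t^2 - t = 12*b^2 + b*(4*t - 2) - t^2 - t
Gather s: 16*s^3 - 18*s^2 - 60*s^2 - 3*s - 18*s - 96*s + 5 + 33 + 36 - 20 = 16*s^3 - 78*s^2 - 117*s + 54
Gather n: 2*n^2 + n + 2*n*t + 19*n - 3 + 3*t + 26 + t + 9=2*n^2 + n*(2*t + 20) + 4*t + 32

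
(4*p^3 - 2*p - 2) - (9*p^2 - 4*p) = 4*p^3 - 9*p^2 + 2*p - 2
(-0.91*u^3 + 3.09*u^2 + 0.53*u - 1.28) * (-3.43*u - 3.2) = 3.1213*u^4 - 7.6867*u^3 - 11.7059*u^2 + 2.6944*u + 4.096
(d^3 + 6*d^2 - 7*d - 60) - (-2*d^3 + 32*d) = 3*d^3 + 6*d^2 - 39*d - 60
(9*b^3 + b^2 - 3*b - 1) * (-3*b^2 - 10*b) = -27*b^5 - 93*b^4 - b^3 + 33*b^2 + 10*b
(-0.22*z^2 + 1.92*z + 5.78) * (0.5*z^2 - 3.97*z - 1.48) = -0.11*z^4 + 1.8334*z^3 - 4.4068*z^2 - 25.7882*z - 8.5544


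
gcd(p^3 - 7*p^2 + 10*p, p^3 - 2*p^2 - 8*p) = p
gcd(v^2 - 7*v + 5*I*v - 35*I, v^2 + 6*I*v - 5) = v + 5*I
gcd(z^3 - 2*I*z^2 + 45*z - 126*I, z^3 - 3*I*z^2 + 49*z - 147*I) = z^2 + 4*I*z + 21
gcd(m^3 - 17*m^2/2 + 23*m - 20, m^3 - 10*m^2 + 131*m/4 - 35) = m^2 - 13*m/2 + 10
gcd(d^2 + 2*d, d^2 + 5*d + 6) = d + 2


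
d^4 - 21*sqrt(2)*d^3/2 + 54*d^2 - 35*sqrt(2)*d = d*(d - 7*sqrt(2))*(d - 5*sqrt(2)/2)*(d - sqrt(2))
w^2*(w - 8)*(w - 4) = w^4 - 12*w^3 + 32*w^2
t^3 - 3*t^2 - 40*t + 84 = (t - 7)*(t - 2)*(t + 6)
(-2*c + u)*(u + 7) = -2*c*u - 14*c + u^2 + 7*u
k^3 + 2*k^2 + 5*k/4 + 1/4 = (k + 1/2)^2*(k + 1)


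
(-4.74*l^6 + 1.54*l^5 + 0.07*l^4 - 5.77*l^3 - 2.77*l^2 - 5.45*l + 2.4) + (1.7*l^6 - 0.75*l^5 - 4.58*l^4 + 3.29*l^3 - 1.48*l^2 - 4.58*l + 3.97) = -3.04*l^6 + 0.79*l^5 - 4.51*l^4 - 2.48*l^3 - 4.25*l^2 - 10.03*l + 6.37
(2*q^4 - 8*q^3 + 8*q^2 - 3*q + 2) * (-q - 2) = -2*q^5 + 4*q^4 + 8*q^3 - 13*q^2 + 4*q - 4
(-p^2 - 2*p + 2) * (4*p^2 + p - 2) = -4*p^4 - 9*p^3 + 8*p^2 + 6*p - 4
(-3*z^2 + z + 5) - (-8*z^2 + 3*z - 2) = 5*z^2 - 2*z + 7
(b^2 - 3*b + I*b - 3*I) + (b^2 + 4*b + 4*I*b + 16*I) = 2*b^2 + b + 5*I*b + 13*I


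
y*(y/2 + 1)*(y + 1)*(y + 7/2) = y^4/2 + 13*y^3/4 + 25*y^2/4 + 7*y/2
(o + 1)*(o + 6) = o^2 + 7*o + 6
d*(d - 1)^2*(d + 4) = d^4 + 2*d^3 - 7*d^2 + 4*d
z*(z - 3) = z^2 - 3*z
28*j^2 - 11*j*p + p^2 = (-7*j + p)*(-4*j + p)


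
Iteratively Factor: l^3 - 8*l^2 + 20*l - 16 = (l - 2)*(l^2 - 6*l + 8) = (l - 4)*(l - 2)*(l - 2)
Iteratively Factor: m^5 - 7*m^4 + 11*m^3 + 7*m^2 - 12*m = (m - 3)*(m^4 - 4*m^3 - m^2 + 4*m) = m*(m - 3)*(m^3 - 4*m^2 - m + 4) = m*(m - 3)*(m - 1)*(m^2 - 3*m - 4) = m*(m - 3)*(m - 1)*(m + 1)*(m - 4)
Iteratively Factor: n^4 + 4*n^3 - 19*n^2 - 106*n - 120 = (n + 2)*(n^3 + 2*n^2 - 23*n - 60) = (n + 2)*(n + 3)*(n^2 - n - 20) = (n + 2)*(n + 3)*(n + 4)*(n - 5)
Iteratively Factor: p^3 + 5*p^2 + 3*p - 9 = (p + 3)*(p^2 + 2*p - 3) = (p + 3)^2*(p - 1)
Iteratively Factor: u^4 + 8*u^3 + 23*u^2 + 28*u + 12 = (u + 2)*(u^3 + 6*u^2 + 11*u + 6) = (u + 1)*(u + 2)*(u^2 + 5*u + 6) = (u + 1)*(u + 2)^2*(u + 3)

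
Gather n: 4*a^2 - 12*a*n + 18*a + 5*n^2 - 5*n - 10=4*a^2 + 18*a + 5*n^2 + n*(-12*a - 5) - 10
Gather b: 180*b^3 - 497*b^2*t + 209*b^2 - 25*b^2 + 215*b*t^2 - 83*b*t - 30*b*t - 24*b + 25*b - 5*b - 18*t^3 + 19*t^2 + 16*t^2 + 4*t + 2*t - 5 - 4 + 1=180*b^3 + b^2*(184 - 497*t) + b*(215*t^2 - 113*t - 4) - 18*t^3 + 35*t^2 + 6*t - 8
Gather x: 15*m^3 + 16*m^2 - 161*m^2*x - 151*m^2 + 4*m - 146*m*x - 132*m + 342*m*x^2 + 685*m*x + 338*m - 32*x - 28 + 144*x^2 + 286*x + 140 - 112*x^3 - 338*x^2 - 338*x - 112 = 15*m^3 - 135*m^2 + 210*m - 112*x^3 + x^2*(342*m - 194) + x*(-161*m^2 + 539*m - 84)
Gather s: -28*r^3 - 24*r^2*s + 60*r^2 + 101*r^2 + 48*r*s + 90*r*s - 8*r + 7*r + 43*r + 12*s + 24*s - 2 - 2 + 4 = -28*r^3 + 161*r^2 + 42*r + s*(-24*r^2 + 138*r + 36)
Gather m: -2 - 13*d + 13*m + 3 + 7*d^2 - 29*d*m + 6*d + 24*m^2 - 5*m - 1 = 7*d^2 - 7*d + 24*m^2 + m*(8 - 29*d)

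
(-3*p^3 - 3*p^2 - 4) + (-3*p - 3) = -3*p^3 - 3*p^2 - 3*p - 7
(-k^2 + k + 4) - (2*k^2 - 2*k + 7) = -3*k^2 + 3*k - 3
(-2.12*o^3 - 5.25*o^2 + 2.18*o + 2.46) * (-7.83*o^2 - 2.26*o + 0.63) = 16.5996*o^5 + 45.8987*o^4 - 6.54*o^3 - 27.4961*o^2 - 4.1862*o + 1.5498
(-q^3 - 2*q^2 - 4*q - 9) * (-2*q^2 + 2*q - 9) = 2*q^5 + 2*q^4 + 13*q^3 + 28*q^2 + 18*q + 81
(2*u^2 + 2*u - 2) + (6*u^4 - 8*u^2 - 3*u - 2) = 6*u^4 - 6*u^2 - u - 4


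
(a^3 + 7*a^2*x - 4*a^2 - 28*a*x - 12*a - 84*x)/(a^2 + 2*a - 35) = (a^3 + 7*a^2*x - 4*a^2 - 28*a*x - 12*a - 84*x)/(a^2 + 2*a - 35)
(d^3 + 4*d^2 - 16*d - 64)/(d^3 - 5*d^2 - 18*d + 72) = (d^2 - 16)/(d^2 - 9*d + 18)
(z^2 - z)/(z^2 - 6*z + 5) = z/(z - 5)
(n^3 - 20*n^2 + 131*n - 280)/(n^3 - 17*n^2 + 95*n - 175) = (n - 8)/(n - 5)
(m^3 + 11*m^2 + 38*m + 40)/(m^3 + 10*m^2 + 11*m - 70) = (m^2 + 6*m + 8)/(m^2 + 5*m - 14)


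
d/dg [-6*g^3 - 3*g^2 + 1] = 6*g*(-3*g - 1)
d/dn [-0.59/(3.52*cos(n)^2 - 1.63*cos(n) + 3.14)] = (0.9617 - 4.1536*cos(n))*sin(n)/(3.52*cos(n)^2 - 1.63*cos(n) + 3.14)^2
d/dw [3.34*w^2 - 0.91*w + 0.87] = 6.68*w - 0.91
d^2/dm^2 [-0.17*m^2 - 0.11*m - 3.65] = -0.340000000000000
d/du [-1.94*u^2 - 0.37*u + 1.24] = -3.88*u - 0.37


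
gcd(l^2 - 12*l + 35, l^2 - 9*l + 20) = l - 5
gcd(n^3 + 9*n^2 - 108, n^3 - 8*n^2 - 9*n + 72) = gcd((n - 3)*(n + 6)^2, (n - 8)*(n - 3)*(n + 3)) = n - 3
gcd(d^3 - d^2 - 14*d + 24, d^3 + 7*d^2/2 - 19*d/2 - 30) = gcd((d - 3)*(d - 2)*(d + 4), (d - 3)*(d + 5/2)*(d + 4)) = d^2 + d - 12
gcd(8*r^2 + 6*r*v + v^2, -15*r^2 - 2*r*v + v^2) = 1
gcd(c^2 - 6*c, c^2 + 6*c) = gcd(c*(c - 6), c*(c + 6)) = c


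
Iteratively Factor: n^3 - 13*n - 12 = (n - 4)*(n^2 + 4*n + 3) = (n - 4)*(n + 3)*(n + 1)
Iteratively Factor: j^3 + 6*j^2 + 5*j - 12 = (j + 3)*(j^2 + 3*j - 4) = (j + 3)*(j + 4)*(j - 1)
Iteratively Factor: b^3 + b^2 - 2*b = (b - 1)*(b^2 + 2*b) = b*(b - 1)*(b + 2)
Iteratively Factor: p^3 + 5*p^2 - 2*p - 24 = (p + 3)*(p^2 + 2*p - 8) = (p - 2)*(p + 3)*(p + 4)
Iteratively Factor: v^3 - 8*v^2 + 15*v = (v - 3)*(v^2 - 5*v) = (v - 5)*(v - 3)*(v)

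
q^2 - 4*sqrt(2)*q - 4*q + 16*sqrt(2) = (q - 4)*(q - 4*sqrt(2))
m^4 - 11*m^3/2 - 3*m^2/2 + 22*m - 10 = (m - 5)*(m - 2)*(m - 1/2)*(m + 2)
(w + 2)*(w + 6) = w^2 + 8*w + 12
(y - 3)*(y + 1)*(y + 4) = y^3 + 2*y^2 - 11*y - 12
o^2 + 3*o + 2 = (o + 1)*(o + 2)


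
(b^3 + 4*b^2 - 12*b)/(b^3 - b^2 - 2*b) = (b + 6)/(b + 1)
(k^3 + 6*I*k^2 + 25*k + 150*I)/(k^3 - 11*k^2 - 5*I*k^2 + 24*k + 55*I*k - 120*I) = (k^2 + 11*I*k - 30)/(k^2 - 11*k + 24)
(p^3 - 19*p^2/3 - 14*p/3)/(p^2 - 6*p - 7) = p*(3*p + 2)/(3*(p + 1))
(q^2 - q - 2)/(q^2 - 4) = (q + 1)/(q + 2)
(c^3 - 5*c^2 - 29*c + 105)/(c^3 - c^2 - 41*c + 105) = (c^2 - 2*c - 35)/(c^2 + 2*c - 35)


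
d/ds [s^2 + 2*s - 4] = 2*s + 2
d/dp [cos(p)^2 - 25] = -sin(2*p)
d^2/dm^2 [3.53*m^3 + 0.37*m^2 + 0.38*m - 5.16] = 21.18*m + 0.74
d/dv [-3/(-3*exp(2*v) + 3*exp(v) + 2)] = (9 - 18*exp(v))*exp(v)/(-3*exp(2*v) + 3*exp(v) + 2)^2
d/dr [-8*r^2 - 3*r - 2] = -16*r - 3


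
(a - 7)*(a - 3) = a^2 - 10*a + 21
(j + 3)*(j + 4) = j^2 + 7*j + 12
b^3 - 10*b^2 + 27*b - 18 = (b - 6)*(b - 3)*(b - 1)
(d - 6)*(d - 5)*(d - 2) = d^3 - 13*d^2 + 52*d - 60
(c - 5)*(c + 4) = c^2 - c - 20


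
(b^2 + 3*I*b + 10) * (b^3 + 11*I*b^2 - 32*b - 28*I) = b^5 + 14*I*b^4 - 55*b^3 - 14*I*b^2 - 236*b - 280*I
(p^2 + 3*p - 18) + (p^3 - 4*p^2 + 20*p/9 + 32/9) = p^3 - 3*p^2 + 47*p/9 - 130/9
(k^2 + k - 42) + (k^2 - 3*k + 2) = 2*k^2 - 2*k - 40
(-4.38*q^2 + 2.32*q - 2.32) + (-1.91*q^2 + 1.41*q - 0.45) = -6.29*q^2 + 3.73*q - 2.77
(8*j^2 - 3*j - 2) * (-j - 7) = -8*j^3 - 53*j^2 + 23*j + 14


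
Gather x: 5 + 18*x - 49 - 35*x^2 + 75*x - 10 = -35*x^2 + 93*x - 54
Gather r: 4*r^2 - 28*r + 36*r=4*r^2 + 8*r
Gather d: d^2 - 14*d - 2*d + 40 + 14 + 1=d^2 - 16*d + 55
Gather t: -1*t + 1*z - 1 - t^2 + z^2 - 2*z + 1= -t^2 - t + z^2 - z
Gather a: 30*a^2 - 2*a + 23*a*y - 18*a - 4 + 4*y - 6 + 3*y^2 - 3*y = 30*a^2 + a*(23*y - 20) + 3*y^2 + y - 10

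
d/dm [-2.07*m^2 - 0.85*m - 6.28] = -4.14*m - 0.85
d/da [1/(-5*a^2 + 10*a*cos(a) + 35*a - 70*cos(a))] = (2*a*sin(a) + 2*a - 14*sin(a) - 2*cos(a) - 7)/(5*(a - 7)^2*(a - 2*cos(a))^2)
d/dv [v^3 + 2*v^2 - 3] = v*(3*v + 4)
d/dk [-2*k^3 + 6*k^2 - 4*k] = -6*k^2 + 12*k - 4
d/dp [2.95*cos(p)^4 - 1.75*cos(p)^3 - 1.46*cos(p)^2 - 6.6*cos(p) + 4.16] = (-11.8*cos(p)^3 + 5.25*cos(p)^2 + 2.92*cos(p) + 6.6)*sin(p)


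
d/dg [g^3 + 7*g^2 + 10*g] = 3*g^2 + 14*g + 10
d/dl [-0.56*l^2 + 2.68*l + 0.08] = 2.68 - 1.12*l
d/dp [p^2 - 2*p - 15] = 2*p - 2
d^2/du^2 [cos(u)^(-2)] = 2*(2 - cos(2*u))/cos(u)^4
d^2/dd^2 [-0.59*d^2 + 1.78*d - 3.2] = -1.18000000000000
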